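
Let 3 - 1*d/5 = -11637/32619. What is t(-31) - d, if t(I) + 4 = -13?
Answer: -367331/10873 ≈ -33.784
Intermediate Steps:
t(I) = -17 (t(I) = -4 - 13 = -17)
d = 182490/10873 (d = 15 - (-58185)/32619 = 15 - 5*(-3879/10873) = 15 + 19395/10873 = 182490/10873 ≈ 16.784)
t(-31) - d = -17 - 1*182490/10873 = -17 - 182490/10873 = -367331/10873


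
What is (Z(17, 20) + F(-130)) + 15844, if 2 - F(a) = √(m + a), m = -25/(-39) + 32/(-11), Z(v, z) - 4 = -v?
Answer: 15833 - I*√24342747/429 ≈ 15833.0 - 11.501*I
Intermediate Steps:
Z(v, z) = 4 - v
m = -973/429 (m = -25*(-1/39) + 32*(-1/11) = 25/39 - 32/11 = -973/429 ≈ -2.2681)
F(a) = 2 - √(-973/429 + a)
(Z(17, 20) + F(-130)) + 15844 = ((4 - 1*17) + (2 - √(-417417 + 184041*(-130))/429)) + 15844 = ((4 - 17) + (2 - √(-417417 - 23925330)/429)) + 15844 = (-13 + (2 - I*√24342747/429)) + 15844 = (-11 - I*√24342747/429) + 15844 = 15833 - I*√24342747/429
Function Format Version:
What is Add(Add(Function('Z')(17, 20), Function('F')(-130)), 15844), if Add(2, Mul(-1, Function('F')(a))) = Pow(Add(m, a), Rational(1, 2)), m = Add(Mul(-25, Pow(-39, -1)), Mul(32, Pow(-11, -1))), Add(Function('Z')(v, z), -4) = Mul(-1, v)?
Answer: Add(15833, Mul(Rational(-1, 429), I, Pow(24342747, Rational(1, 2)))) ≈ Add(15833., Mul(-11.501, I))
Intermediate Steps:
Function('Z')(v, z) = Add(4, Mul(-1, v))
m = Rational(-973, 429) (m = Add(Mul(-25, Rational(-1, 39)), Mul(32, Rational(-1, 11))) = Add(Rational(25, 39), Rational(-32, 11)) = Rational(-973, 429) ≈ -2.2681)
Function('F')(a) = Add(2, Mul(-1, Pow(Add(Rational(-973, 429), a), Rational(1, 2))))
Add(Add(Function('Z')(17, 20), Function('F')(-130)), 15844) = Add(Add(Add(4, Mul(-1, 17)), Add(2, Mul(Rational(-1, 429), Pow(Add(-417417, Mul(184041, -130)), Rational(1, 2))))), 15844) = Add(Add(Add(4, -17), Add(2, Mul(Rational(-1, 429), Pow(Add(-417417, -23925330), Rational(1, 2))))), 15844) = Add(Add(-13, Add(2, Mul(Rational(-1, 429), Pow(-24342747, Rational(1, 2))))), 15844) = Add(Add(-13, Add(2, Mul(Rational(-1, 429), Mul(I, Pow(24342747, Rational(1, 2)))))), 15844) = Add(Add(-13, Add(2, Mul(Rational(-1, 429), I, Pow(24342747, Rational(1, 2))))), 15844) = Add(Add(-11, Mul(Rational(-1, 429), I, Pow(24342747, Rational(1, 2)))), 15844) = Add(15833, Mul(Rational(-1, 429), I, Pow(24342747, Rational(1, 2))))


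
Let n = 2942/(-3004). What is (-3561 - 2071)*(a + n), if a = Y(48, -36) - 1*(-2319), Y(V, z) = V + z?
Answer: -9855129856/751 ≈ -1.3123e+7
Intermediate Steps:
n = -1471/1502 (n = 2942*(-1/3004) = -1471/1502 ≈ -0.97936)
a = 2331 (a = (48 - 36) - 1*(-2319) = 12 + 2319 = 2331)
(-3561 - 2071)*(a + n) = (-3561 - 2071)*(2331 - 1471/1502) = -5632*3499691/1502 = -9855129856/751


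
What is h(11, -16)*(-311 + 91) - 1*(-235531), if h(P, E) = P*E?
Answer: 274251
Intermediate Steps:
h(P, E) = E*P
h(11, -16)*(-311 + 91) - 1*(-235531) = (-16*11)*(-311 + 91) - 1*(-235531) = -176*(-220) + 235531 = 38720 + 235531 = 274251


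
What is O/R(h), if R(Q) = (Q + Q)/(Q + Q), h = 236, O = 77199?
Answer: 77199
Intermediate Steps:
R(Q) = 1 (R(Q) = (2*Q)/((2*Q)) = (2*Q)*(1/(2*Q)) = 1)
O/R(h) = 77199/1 = 77199*1 = 77199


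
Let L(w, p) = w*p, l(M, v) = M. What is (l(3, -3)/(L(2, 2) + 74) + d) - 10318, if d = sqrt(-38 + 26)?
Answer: -268267/26 + 2*I*sqrt(3) ≈ -10318.0 + 3.4641*I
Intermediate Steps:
L(w, p) = p*w
d = 2*I*sqrt(3) (d = sqrt(-12) = 2*I*sqrt(3) ≈ 3.4641*I)
(l(3, -3)/(L(2, 2) + 74) + d) - 10318 = (3/(2*2 + 74) + 2*I*sqrt(3)) - 10318 = (3/(4 + 74) + 2*I*sqrt(3)) - 10318 = (3/78 + 2*I*sqrt(3)) - 10318 = ((1/78)*3 + 2*I*sqrt(3)) - 10318 = (1/26 + 2*I*sqrt(3)) - 10318 = -268267/26 + 2*I*sqrt(3)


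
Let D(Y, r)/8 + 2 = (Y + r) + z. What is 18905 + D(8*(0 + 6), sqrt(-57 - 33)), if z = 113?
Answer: 20177 + 24*I*sqrt(10) ≈ 20177.0 + 75.895*I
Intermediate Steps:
D(Y, r) = 888 + 8*Y + 8*r (D(Y, r) = -16 + 8*((Y + r) + 113) = -16 + 8*(113 + Y + r) = -16 + (904 + 8*Y + 8*r) = 888 + 8*Y + 8*r)
18905 + D(8*(0 + 6), sqrt(-57 - 33)) = 18905 + (888 + 8*(8*(0 + 6)) + 8*sqrt(-57 - 33)) = 18905 + (888 + 8*(8*6) + 8*sqrt(-90)) = 18905 + (888 + 8*48 + 8*(3*I*sqrt(10))) = 18905 + (888 + 384 + 24*I*sqrt(10)) = 18905 + (1272 + 24*I*sqrt(10)) = 20177 + 24*I*sqrt(10)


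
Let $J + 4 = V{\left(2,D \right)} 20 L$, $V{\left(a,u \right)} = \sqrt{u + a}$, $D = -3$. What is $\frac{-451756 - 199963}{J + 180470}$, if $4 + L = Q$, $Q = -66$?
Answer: $- \frac{58806560527}{16284968578} - \frac{228101650 i}{8142484289} \approx -3.6111 - 0.028014 i$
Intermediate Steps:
$V{\left(a,u \right)} = \sqrt{a + u}$
$L = -70$ ($L = -4 - 66 = -70$)
$J = -4 - 1400 i$ ($J = -4 + \sqrt{2 - 3} \cdot 20 \left(-70\right) = -4 + \sqrt{-1} \cdot 20 \left(-70\right) = -4 + i 20 \left(-70\right) = -4 + 20 i \left(-70\right) = -4 - 1400 i \approx -4.0 - 1400.0 i$)
$\frac{-451756 - 199963}{J + 180470} = \frac{-451756 - 199963}{\left(-4 - 1400 i\right) + 180470} = - \frac{651719}{180466 - 1400 i} = - 651719 \frac{180466 + 1400 i}{32569937156} = - \frac{651719 \left(180466 + 1400 i\right)}{32569937156}$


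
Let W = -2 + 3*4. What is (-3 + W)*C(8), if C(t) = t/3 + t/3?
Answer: 112/3 ≈ 37.333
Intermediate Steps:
C(t) = 2*t/3 (C(t) = t*(⅓) + t*(⅓) = t/3 + t/3 = 2*t/3)
W = 10 (W = -2 + 12 = 10)
(-3 + W)*C(8) = (-3 + 10)*((⅔)*8) = 7*(16/3) = 112/3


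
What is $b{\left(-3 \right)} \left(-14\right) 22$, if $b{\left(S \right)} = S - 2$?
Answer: $1540$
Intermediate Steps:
$b{\left(S \right)} = -2 + S$ ($b{\left(S \right)} = S - 2 = -2 + S$)
$b{\left(-3 \right)} \left(-14\right) 22 = \left(-2 - 3\right) \left(-14\right) 22 = \left(-5\right) \left(-14\right) 22 = 70 \cdot 22 = 1540$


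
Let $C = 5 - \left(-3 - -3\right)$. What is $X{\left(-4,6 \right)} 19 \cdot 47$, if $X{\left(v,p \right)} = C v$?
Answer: $-17860$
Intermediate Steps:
$C = 5$ ($C = 5 - \left(-3 + 3\right) = 5 - 0 = 5 + 0 = 5$)
$X{\left(v,p \right)} = 5 v$
$X{\left(-4,6 \right)} 19 \cdot 47 = 5 \left(-4\right) 19 \cdot 47 = \left(-20\right) 19 \cdot 47 = \left(-380\right) 47 = -17860$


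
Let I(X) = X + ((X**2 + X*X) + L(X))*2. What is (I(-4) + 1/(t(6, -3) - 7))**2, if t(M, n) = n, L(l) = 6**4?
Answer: 703257361/100 ≈ 7.0326e+6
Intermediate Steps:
L(l) = 1296
I(X) = 2592 + X + 4*X**2 (I(X) = X + ((X**2 + X*X) + 1296)*2 = X + ((X**2 + X**2) + 1296)*2 = X + (2*X**2 + 1296)*2 = X + (1296 + 2*X**2)*2 = X + (2592 + 4*X**2) = 2592 + X + 4*X**2)
(I(-4) + 1/(t(6, -3) - 7))**2 = ((2592 - 4 + 4*(-4)**2) + 1/(-3 - 7))**2 = ((2592 - 4 + 4*16) + 1/(-10))**2 = ((2592 - 4 + 64) - 1/10)**2 = (2652 - 1/10)**2 = (26519/10)**2 = 703257361/100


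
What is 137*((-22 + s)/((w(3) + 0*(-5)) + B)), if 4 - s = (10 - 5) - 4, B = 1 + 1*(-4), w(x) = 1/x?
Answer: 7809/8 ≈ 976.13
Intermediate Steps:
B = -3 (B = 1 - 4 = -3)
s = 3 (s = 4 - ((10 - 5) - 4) = 4 - (5 - 4) = 4 - 1*1 = 4 - 1 = 3)
137*((-22 + s)/((w(3) + 0*(-5)) + B)) = 137*((-22 + 3)/((1/3 + 0*(-5)) - 3)) = 137*(-19/((⅓ + 0) - 3)) = 137*(-19/(⅓ - 3)) = 137*(-19/(-8/3)) = 137*(-19*(-3/8)) = 137*(57/8) = 7809/8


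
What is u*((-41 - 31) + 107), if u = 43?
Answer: 1505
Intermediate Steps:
u*((-41 - 31) + 107) = 43*((-41 - 31) + 107) = 43*(-72 + 107) = 43*35 = 1505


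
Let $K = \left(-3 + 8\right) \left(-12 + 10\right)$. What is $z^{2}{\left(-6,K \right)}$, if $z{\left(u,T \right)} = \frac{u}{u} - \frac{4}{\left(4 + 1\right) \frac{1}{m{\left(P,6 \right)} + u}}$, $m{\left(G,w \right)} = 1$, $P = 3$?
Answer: $25$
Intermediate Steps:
$K = -10$ ($K = 5 \left(-2\right) = -10$)
$z{\left(u,T \right)} = \frac{1}{5} - \frac{4 u}{5}$ ($z{\left(u,T \right)} = \frac{u}{u} - \frac{4}{\left(4 + 1\right) \frac{1}{1 + u}} = 1 - \frac{4}{5 \frac{1}{1 + u}} = 1 - 4 \left(\frac{1}{5} + \frac{u}{5}\right) = 1 - \left(\frac{4}{5} + \frac{4 u}{5}\right) = \frac{1}{5} - \frac{4 u}{5}$)
$z^{2}{\left(-6,K \right)} = \left(\frac{1}{5} - - \frac{24}{5}\right)^{2} = \left(\frac{1}{5} + \frac{24}{5}\right)^{2} = 5^{2} = 25$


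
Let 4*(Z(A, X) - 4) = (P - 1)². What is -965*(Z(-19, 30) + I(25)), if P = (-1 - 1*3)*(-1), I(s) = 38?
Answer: -170805/4 ≈ -42701.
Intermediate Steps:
P = 4 (P = (-1 - 3)*(-1) = -4*(-1) = 4)
Z(A, X) = 25/4 (Z(A, X) = 4 + (4 - 1)²/4 = 4 + (¼)*3² = 4 + (¼)*9 = 4 + 9/4 = 25/4)
-965*(Z(-19, 30) + I(25)) = -965*(25/4 + 38) = -965*177/4 = -170805/4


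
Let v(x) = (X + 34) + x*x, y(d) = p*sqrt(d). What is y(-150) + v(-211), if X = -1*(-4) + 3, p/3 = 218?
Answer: 44562 + 3270*I*sqrt(6) ≈ 44562.0 + 8009.8*I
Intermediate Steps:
p = 654 (p = 3*218 = 654)
X = 7 (X = 4 + 3 = 7)
y(d) = 654*sqrt(d)
v(x) = 41 + x**2 (v(x) = (7 + 34) + x*x = 41 + x**2)
y(-150) + v(-211) = 654*sqrt(-150) + (41 + (-211)**2) = 654*(5*I*sqrt(6)) + (41 + 44521) = 3270*I*sqrt(6) + 44562 = 44562 + 3270*I*sqrt(6)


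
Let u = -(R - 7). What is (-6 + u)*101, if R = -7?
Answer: 808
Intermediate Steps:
u = 14 (u = -(-7 - 7) = -1*(-14) = 14)
(-6 + u)*101 = (-6 + 14)*101 = 8*101 = 808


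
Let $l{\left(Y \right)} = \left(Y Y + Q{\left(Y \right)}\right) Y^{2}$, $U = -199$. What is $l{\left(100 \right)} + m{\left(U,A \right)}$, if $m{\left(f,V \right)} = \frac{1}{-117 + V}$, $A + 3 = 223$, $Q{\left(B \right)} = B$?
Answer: $\frac{10403000001}{103} \approx 1.01 \cdot 10^{8}$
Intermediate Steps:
$A = 220$ ($A = -3 + 223 = 220$)
$l{\left(Y \right)} = Y^{2} \left(Y + Y^{2}\right)$ ($l{\left(Y \right)} = \left(Y Y + Y\right) Y^{2} = \left(Y^{2} + Y\right) Y^{2} = \left(Y + Y^{2}\right) Y^{2} = Y^{2} \left(Y + Y^{2}\right)$)
$l{\left(100 \right)} + m{\left(U,A \right)} = 100^{3} \left(1 + 100\right) + \frac{1}{-117 + 220} = 1000000 \cdot 101 + \frac{1}{103} = 101000000 + \frac{1}{103} = \frac{10403000001}{103}$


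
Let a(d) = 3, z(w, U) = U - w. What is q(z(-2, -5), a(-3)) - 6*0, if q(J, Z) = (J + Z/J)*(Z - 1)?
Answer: -8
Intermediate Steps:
q(J, Z) = (-1 + Z)*(J + Z/J) (q(J, Z) = (J + Z/J)*(-1 + Z) = (-1 + Z)*(J + Z/J))
q(z(-2, -5), a(-3)) - 6*0 = (3**2 - 1*3 + (-5 - 1*(-2))**2*(-1 + 3))/(-5 - 1*(-2)) - 6*0 = (9 - 3 + (-5 + 2)**2*2)/(-5 + 2) + 0 = (9 - 3 + (-3)**2*2)/(-3) + 0 = -(9 - 3 + 9*2)/3 + 0 = -(9 - 3 + 18)/3 + 0 = -1/3*24 + 0 = -8 + 0 = -8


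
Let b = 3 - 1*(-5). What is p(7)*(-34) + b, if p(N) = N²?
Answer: -1658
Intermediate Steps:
b = 8 (b = 3 + 5 = 8)
p(7)*(-34) + b = 7²*(-34) + 8 = 49*(-34) + 8 = -1666 + 8 = -1658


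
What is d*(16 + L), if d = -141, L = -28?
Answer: 1692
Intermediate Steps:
d*(16 + L) = -141*(16 - 28) = -141*(-12) = 1692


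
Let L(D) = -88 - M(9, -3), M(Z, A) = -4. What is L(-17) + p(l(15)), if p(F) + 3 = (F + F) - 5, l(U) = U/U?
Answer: -90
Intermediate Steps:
l(U) = 1
L(D) = -84 (L(D) = -88 - 1*(-4) = -88 + 4 = -84)
p(F) = -8 + 2*F (p(F) = -3 + ((F + F) - 5) = -3 + (2*F - 5) = -3 + (-5 + 2*F) = -8 + 2*F)
L(-17) + p(l(15)) = -84 + (-8 + 2*1) = -84 + (-8 + 2) = -84 - 6 = -90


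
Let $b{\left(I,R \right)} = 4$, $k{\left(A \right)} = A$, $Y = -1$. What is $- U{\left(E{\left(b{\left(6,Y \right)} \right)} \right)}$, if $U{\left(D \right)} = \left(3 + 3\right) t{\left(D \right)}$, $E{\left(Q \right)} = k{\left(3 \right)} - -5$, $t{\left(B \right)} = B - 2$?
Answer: $-36$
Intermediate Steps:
$t{\left(B \right)} = -2 + B$ ($t{\left(B \right)} = B - 2 = -2 + B$)
$E{\left(Q \right)} = 8$ ($E{\left(Q \right)} = 3 - -5 = 3 + 5 = 8$)
$U{\left(D \right)} = -12 + 6 D$ ($U{\left(D \right)} = \left(3 + 3\right) \left(-2 + D\right) = 6 \left(-2 + D\right) = -12 + 6 D$)
$- U{\left(E{\left(b{\left(6,Y \right)} \right)} \right)} = - (-12 + 6 \cdot 8) = - (-12 + 48) = \left(-1\right) 36 = -36$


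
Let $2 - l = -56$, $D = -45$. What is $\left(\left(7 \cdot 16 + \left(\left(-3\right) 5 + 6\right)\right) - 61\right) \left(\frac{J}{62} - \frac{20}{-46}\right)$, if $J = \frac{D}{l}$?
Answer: $\frac{733425}{41354} \approx 17.735$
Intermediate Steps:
$l = 58$ ($l = 2 - -56 = 2 + 56 = 58$)
$J = - \frac{45}{58} \approx -0.77586$
$\left(\left(7 \cdot 16 + \left(\left(-3\right) 5 + 6\right)\right) - 61\right) \left(\frac{J}{62} - \frac{20}{-46}\right) = \left(\left(7 \cdot 16 + \left(\left(-3\right) 5 + 6\right)\right) - 61\right) \left(- \frac{45}{58 \cdot 62} - \frac{20}{-46}\right) = \left(\left(112 + \left(-15 + 6\right)\right) - 61\right) \left(\left(- \frac{45}{58}\right) \frac{1}{62} - - \frac{10}{23}\right) = \left(\left(112 - 9\right) - 61\right) \left(- \frac{45}{3596} + \frac{10}{23}\right) = \left(103 - 61\right) \frac{34925}{82708} = 42 \cdot \frac{34925}{82708} = \frac{733425}{41354}$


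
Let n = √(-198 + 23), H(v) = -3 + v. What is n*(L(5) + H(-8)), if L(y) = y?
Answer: -30*I*√7 ≈ -79.373*I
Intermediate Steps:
n = 5*I*√7 (n = √(-175) = 5*I*√7 ≈ 13.229*I)
n*(L(5) + H(-8)) = (5*I*√7)*(5 + (-3 - 8)) = (5*I*√7)*(5 - 11) = (5*I*√7)*(-6) = -30*I*√7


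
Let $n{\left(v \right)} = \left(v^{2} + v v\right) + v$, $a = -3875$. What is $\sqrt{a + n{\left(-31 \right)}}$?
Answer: $8 i \sqrt{31} \approx 44.542 i$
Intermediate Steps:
$n{\left(v \right)} = v + 2 v^{2}$ ($n{\left(v \right)} = \left(v^{2} + v^{2}\right) + v = 2 v^{2} + v = v + 2 v^{2}$)
$\sqrt{a + n{\left(-31 \right)}} = \sqrt{-3875 - 31 \left(1 + 2 \left(-31\right)\right)} = \sqrt{-3875 - 31 \left(1 - 62\right)} = \sqrt{-3875 - -1891} = \sqrt{-3875 + 1891} = \sqrt{-1984} = 8 i \sqrt{31}$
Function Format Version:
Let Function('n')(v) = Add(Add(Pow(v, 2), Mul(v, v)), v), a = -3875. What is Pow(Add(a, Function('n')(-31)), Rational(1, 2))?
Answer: Mul(8, I, Pow(31, Rational(1, 2))) ≈ Mul(44.542, I)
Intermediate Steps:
Function('n')(v) = Add(v, Mul(2, Pow(v, 2))) (Function('n')(v) = Add(Add(Pow(v, 2), Pow(v, 2)), v) = Add(Mul(2, Pow(v, 2)), v) = Add(v, Mul(2, Pow(v, 2))))
Pow(Add(a, Function('n')(-31)), Rational(1, 2)) = Pow(Add(-3875, Mul(-31, Add(1, Mul(2, -31)))), Rational(1, 2)) = Pow(Add(-3875, Mul(-31, Add(1, -62))), Rational(1, 2)) = Pow(Add(-3875, Mul(-31, -61)), Rational(1, 2)) = Pow(Add(-3875, 1891), Rational(1, 2)) = Pow(-1984, Rational(1, 2)) = Mul(8, I, Pow(31, Rational(1, 2)))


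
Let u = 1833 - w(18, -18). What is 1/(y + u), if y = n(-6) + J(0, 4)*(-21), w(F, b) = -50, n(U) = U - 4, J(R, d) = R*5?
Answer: 1/1873 ≈ 0.00053390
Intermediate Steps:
J(R, d) = 5*R
n(U) = -4 + U
u = 1883 (u = 1833 - 1*(-50) = 1833 + 50 = 1883)
y = -10 (y = (-4 - 6) + (5*0)*(-21) = -10 + 0*(-21) = -10 + 0 = -10)
1/(y + u) = 1/(-10 + 1883) = 1/1873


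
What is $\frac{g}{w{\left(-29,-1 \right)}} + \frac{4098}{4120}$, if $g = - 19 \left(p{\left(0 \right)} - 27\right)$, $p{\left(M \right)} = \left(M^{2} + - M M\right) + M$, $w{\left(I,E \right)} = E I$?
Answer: $\frac{1116201}{59740} \approx 18.684$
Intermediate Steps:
$p{\left(M \right)} = M$ ($p{\left(M \right)} = \left(M^{2} - M^{2}\right) + M = 0 + M = M$)
$g = 513$ ($g = - 19 \left(0 - 27\right) = \left(-19\right) \left(-27\right) = 513$)
$\frac{g}{w{\left(-29,-1 \right)}} + \frac{4098}{4120} = \frac{513}{\left(-1\right) \left(-29\right)} + \frac{4098}{4120} = \frac{513}{29} + 4098 \cdot \frac{1}{4120} = 513 \cdot \frac{1}{29} + \frac{2049}{2060} = \frac{513}{29} + \frac{2049}{2060} = \frac{1116201}{59740}$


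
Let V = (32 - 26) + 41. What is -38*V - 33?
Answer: -1819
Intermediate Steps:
V = 47 (V = 6 + 41 = 47)
-38*V - 33 = -38*47 - 33 = -1786 - 33 = -1819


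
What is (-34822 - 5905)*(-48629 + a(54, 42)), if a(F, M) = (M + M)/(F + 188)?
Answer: 239640396709/121 ≈ 1.9805e+9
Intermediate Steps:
a(F, M) = 2*M/(188 + F) (a(F, M) = (2*M)/(188 + F) = 2*M/(188 + F))
(-34822 - 5905)*(-48629 + a(54, 42)) = (-34822 - 5905)*(-48629 + 2*42/(188 + 54)) = -40727*(-48629 + 2*42/242) = -40727*(-48629 + 2*42*(1/242)) = -40727*(-48629 + 42/121) = -40727*(-5884067/121) = 239640396709/121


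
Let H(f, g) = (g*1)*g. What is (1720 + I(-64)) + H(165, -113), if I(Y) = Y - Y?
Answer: 14489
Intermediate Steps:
I(Y) = 0
H(f, g) = g**2 (H(f, g) = g*g = g**2)
(1720 + I(-64)) + H(165, -113) = (1720 + 0) + (-113)**2 = 1720 + 12769 = 14489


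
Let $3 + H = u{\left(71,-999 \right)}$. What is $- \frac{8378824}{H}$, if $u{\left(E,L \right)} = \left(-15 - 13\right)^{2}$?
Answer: $- \frac{8378824}{781} \approx -10728.0$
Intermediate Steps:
$u{\left(E,L \right)} = 784$ ($u{\left(E,L \right)} = \left(-28\right)^{2} = 784$)
$H = 781$ ($H = -3 + 784 = 781$)
$- \frac{8378824}{H} = - \frac{8378824}{781}$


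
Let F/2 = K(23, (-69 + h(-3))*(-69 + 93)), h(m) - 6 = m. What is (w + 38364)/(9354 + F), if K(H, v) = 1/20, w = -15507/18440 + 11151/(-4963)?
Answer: 501529032057/122295129236 ≈ 4.1010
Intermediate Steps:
h(m) = 6 + m
w = -40369383/13073960 (w = -15507*1/18440 + 11151*(-1/4963) = -15507/18440 - 1593/709 = -40369383/13073960 ≈ -3.0878)
K(H, v) = 1/20
F = ⅒ (F = 2*(1/20) = ⅒ ≈ 0.10000)
(w + 38364)/(9354 + F) = (-40369383/13073960 + 38364)/(9354 + ⅒) = 501529032057/(13073960*(93541/10)) = (501529032057/13073960)*(10/93541) = 501529032057/122295129236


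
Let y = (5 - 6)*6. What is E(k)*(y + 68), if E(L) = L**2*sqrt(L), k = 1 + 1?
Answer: 248*sqrt(2) ≈ 350.73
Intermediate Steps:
y = -6 (y = -1*6 = -6)
k = 2
E(L) = L**(5/2)
E(k)*(y + 68) = 2**(5/2)*(-6 + 68) = (4*sqrt(2))*62 = 248*sqrt(2)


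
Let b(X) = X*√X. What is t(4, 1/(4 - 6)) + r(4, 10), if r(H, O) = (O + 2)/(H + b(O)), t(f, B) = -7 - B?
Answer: -537/82 + 5*√10/41 ≈ -6.1631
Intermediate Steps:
b(X) = X^(3/2)
r(H, O) = (2 + O)/(H + O^(3/2)) (r(H, O) = (O + 2)/(H + O^(3/2)) = (2 + O)/(H + O^(3/2)))
t(4, 1/(4 - 6)) + r(4, 10) = (-7 - 1/(4 - 6)) + (2 + 10)/(4 + 10^(3/2)) = (-7 - 1/(-2)) + 12/(4 + 10*√10) = (-7 - 1*(-½)) + 12/(4 + 10*√10) = (-7 + ½) + 12/(4 + 10*√10) = -13/2 + 12/(4 + 10*√10)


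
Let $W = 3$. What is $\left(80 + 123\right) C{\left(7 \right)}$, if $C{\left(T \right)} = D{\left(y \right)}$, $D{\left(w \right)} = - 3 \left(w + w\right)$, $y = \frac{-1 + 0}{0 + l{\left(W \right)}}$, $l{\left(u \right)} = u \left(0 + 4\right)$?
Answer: $\frac{203}{2} \approx 101.5$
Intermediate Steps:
$l{\left(u \right)} = 4 u$ ($l{\left(u \right)} = u 4 = 4 u$)
$y = - \frac{1}{12}$ ($y = \frac{-1 + 0}{0 + 4 \cdot 3} = - \frac{1}{0 + 12} = - \frac{1}{12} \approx -0.083333$)
$D{\left(w \right)} = - 6 w$ ($D{\left(w \right)} = - 3 \cdot 2 w = - 6 w$)
$C{\left(T \right)} = \frac{1}{2}$ ($C{\left(T \right)} = \left(-6\right) \left(- \frac{1}{12}\right) = \frac{1}{2}$)
$\left(80 + 123\right) C{\left(7 \right)} = \left(80 + 123\right) \frac{1}{2} = 203 \cdot \frac{1}{2} = \frac{203}{2}$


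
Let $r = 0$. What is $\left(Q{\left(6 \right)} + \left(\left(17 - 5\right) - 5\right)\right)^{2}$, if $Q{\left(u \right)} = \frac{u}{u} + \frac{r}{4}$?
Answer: $64$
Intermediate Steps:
$Q{\left(u \right)} = 1$ ($Q{\left(u \right)} = \frac{u}{u} + \frac{0}{4} = 1 + 0 \cdot \frac{1}{4} = 1 + 0 = 1$)
$\left(Q{\left(6 \right)} + \left(\left(17 - 5\right) - 5\right)\right)^{2} = \left(1 + \left(\left(17 - 5\right) - 5\right)\right)^{2} = \left(1 + \left(12 - 5\right)\right)^{2} = \left(1 + 7\right)^{2} = 8^{2} = 64$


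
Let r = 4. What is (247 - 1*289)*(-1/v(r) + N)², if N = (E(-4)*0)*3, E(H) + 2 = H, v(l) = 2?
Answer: -21/2 ≈ -10.500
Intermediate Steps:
E(H) = -2 + H
N = 0 (N = ((-2 - 4)*0)*3 = -6*0*3 = 0*3 = 0)
(247 - 1*289)*(-1/v(r) + N)² = (247 - 1*289)*(-1/2 + 0)² = (247 - 289)*(-1*½ + 0)² = -42*(-½ + 0)² = -42*(-½)² = -42*¼ = -21/2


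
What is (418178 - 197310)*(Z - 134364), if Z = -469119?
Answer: -133290083244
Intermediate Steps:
(418178 - 197310)*(Z - 134364) = (418178 - 197310)*(-469119 - 134364) = 220868*(-603483) = -133290083244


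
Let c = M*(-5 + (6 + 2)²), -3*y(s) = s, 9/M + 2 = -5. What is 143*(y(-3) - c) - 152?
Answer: 75870/7 ≈ 10839.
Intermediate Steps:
M = -9/7 (M = 9/(-2 - 5) = 9/(-7) = 9*(-⅐) = -9/7 ≈ -1.2857)
y(s) = -s/3
c = -531/7 (c = -9*(-5 + (6 + 2)²)/7 = -9*(-5 + 8²)/7 = -9*(-5 + 64)/7 = -9/7*59 = -531/7 ≈ -75.857)
143*(y(-3) - c) - 152 = 143*(-⅓*(-3) - 1*(-531/7)) - 152 = 143*(1 + 531/7) - 152 = 143*(538/7) - 152 = 76934/7 - 152 = 75870/7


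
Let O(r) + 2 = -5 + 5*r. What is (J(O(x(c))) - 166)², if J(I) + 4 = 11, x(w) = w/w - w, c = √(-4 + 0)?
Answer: 25281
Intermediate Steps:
c = 2*I (c = √(-4) = 2*I ≈ 2.0*I)
x(w) = 1 - w
O(r) = -7 + 5*r (O(r) = -2 + (-5 + 5*r) = -7 + 5*r)
J(I) = 7 (J(I) = -4 + 11 = 7)
(J(O(x(c))) - 166)² = (7 - 166)² = (-159)² = 25281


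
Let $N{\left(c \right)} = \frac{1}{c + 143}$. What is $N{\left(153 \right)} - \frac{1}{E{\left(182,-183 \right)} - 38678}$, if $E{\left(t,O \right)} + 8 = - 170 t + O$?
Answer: $\frac{70105}{20663464} \approx 0.0033927$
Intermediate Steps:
$E{\left(t,O \right)} = -8 + O - 170 t$ ($E{\left(t,O \right)} = -8 + \left(- 170 t + O\right) = -8 + \left(O - 170 t\right) = -8 + O - 170 t$)
$N{\left(c \right)} = \frac{1}{143 + c}$
$N{\left(153 \right)} - \frac{1}{E{\left(182,-183 \right)} - 38678} = \frac{1}{143 + 153} - \frac{1}{\left(-8 - 183 - 30940\right) - 38678} = \frac{1}{296} - \frac{1}{\left(-8 - 183 - 30940\right) - 38678} = \frac{1}{296} - \frac{1}{-31131 - 38678} = \frac{1}{296} - \frac{1}{-69809} = \frac{1}{296} - - \frac{1}{69809} = \frac{1}{296} + \frac{1}{69809} = \frac{70105}{20663464}$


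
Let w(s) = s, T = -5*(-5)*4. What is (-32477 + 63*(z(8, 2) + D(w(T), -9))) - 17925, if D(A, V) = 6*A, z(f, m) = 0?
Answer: -12602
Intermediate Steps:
T = 100 (T = 25*4 = 100)
(-32477 + 63*(z(8, 2) + D(w(T), -9))) - 17925 = (-32477 + 63*(0 + 6*100)) - 17925 = (-32477 + 63*(0 + 600)) - 17925 = (-32477 + 63*600) - 17925 = (-32477 + 37800) - 17925 = 5323 - 17925 = -12602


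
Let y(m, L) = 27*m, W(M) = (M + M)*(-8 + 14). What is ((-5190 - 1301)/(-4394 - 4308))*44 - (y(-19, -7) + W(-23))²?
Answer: -2708446069/4351 ≈ -6.2249e+5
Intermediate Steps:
W(M) = 12*M (W(M) = (2*M)*6 = 12*M)
((-5190 - 1301)/(-4394 - 4308))*44 - (y(-19, -7) + W(-23))² = ((-5190 - 1301)/(-4394 - 4308))*44 - (27*(-19) + 12*(-23))² = -6491/(-8702)*44 - (-513 - 276)² = -6491*(-1/8702)*44 - 1*(-789)² = (6491/8702)*44 - 1*622521 = 142802/4351 - 622521 = -2708446069/4351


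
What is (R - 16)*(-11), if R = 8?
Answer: 88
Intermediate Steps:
(R - 16)*(-11) = (8 - 16)*(-11) = -8*(-11) = 88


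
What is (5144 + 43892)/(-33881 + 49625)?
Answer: 299/96 ≈ 3.1146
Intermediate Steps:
(5144 + 43892)/(-33881 + 49625) = 49036/15744 = 49036*(1/15744) = 299/96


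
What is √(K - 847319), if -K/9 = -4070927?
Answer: 4*√2236939 ≈ 5982.6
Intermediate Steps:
K = 36638343 (K = -9*(-4070927) = 36638343)
√(K - 847319) = √(36638343 - 847319) = √35791024 = 4*√2236939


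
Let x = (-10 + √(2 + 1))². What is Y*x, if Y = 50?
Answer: 5150 - 1000*√3 ≈ 3417.9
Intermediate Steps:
x = (-10 + √3)² ≈ 68.359
Y*x = 50*(10 - √3)²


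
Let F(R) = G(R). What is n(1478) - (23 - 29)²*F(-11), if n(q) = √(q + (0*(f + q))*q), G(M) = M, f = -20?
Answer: 396 + √1478 ≈ 434.44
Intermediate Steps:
F(R) = R
n(q) = √q (n(q) = √(q + (0*(-20 + q))*q) = √(q + 0*q) = √(q + 0) = √q)
n(1478) - (23 - 29)²*F(-11) = √1478 - (23 - 29)²*(-11) = √1478 - (-6)²*(-11) = √1478 - 36*(-11) = √1478 - 1*(-396) = √1478 + 396 = 396 + √1478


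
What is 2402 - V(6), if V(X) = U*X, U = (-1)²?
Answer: 2396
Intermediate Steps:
U = 1
V(X) = X (V(X) = 1*X = X)
2402 - V(6) = 2402 - 1*6 = 2402 - 6 = 2396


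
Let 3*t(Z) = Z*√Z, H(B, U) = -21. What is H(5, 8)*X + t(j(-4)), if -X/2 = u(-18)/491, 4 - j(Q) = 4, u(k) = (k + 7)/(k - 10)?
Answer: 33/982 ≈ 0.033605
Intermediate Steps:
u(k) = (7 + k)/(-10 + k)
j(Q) = 0 (j(Q) = 4 - 1*4 = 4 - 4 = 0)
t(Z) = Z^(3/2)/3 (t(Z) = (Z*√Z)/3 = Z^(3/2)/3)
X = -11/6874 (X = -2*(7 - 18)/(-10 - 18)/491 = -2*-11/(-28)/491 = -2*(-1/28*(-11))/491 = -11/(14*491) = -2*11/13748 = -11/6874 ≈ -0.0016002)
H(5, 8)*X + t(j(-4)) = -21*(-11/6874) + 0^(3/2)/3 = 33/982 + (⅓)*0 = 33/982 + 0 = 33/982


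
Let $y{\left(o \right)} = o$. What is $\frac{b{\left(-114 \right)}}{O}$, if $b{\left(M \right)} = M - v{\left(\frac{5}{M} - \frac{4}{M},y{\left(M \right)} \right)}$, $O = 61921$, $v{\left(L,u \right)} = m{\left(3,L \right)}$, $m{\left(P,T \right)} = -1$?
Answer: $- \frac{113}{61921} \approx -0.0018249$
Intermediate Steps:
$v{\left(L,u \right)} = -1$
$b{\left(M \right)} = 1 + M$ ($b{\left(M \right)} = M - -1 = M + 1 = 1 + M$)
$\frac{b{\left(-114 \right)}}{O} = \frac{1 - 114}{61921} = \left(-113\right) \frac{1}{61921} = - \frac{113}{61921}$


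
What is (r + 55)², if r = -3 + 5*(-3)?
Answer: 1369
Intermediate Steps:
r = -18 (r = -3 - 15 = -18)
(r + 55)² = (-18 + 55)² = 37² = 1369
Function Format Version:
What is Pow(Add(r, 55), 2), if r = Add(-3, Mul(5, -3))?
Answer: 1369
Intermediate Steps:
r = -18 (r = Add(-3, -15) = -18)
Pow(Add(r, 55), 2) = Pow(Add(-18, 55), 2) = Pow(37, 2) = 1369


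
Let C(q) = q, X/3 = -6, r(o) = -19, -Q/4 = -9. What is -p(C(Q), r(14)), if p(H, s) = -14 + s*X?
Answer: -328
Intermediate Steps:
Q = 36 (Q = -4*(-9) = 36)
X = -18 (X = 3*(-6) = -18)
p(H, s) = -14 - 18*s (p(H, s) = -14 + s*(-18) = -14 - 18*s)
-p(C(Q), r(14)) = -(-14 - 18*(-19)) = -(-14 + 342) = -1*328 = -328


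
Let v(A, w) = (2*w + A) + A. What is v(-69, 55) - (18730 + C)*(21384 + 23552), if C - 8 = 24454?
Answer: -1940875740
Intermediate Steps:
C = 24462 (C = 8 + 24454 = 24462)
v(A, w) = 2*A + 2*w (v(A, w) = (A + 2*w) + A = 2*A + 2*w)
v(-69, 55) - (18730 + C)*(21384 + 23552) = (2*(-69) + 2*55) - (18730 + 24462)*(21384 + 23552) = (-138 + 110) - 43192*44936 = -28 - 1*1940875712 = -28 - 1940875712 = -1940875740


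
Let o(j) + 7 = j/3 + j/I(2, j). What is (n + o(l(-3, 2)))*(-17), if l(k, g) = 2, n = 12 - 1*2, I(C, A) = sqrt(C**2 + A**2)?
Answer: -187/3 - 17*sqrt(2)/2 ≈ -74.354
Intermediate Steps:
I(C, A) = sqrt(A**2 + C**2)
n = 10 (n = 12 - 2 = 10)
o(j) = -7 + j/3 + j/sqrt(4 + j**2) (o(j) = -7 + (j/3 + j/(sqrt(j**2 + 2**2))) = -7 + (j*(1/3) + j/(sqrt(j**2 + 4))) = -7 + (j/3 + j/(sqrt(4 + j**2))) = -7 + (j/3 + j/sqrt(4 + j**2)) = -7 + j/3 + j/sqrt(4 + j**2))
(n + o(l(-3, 2)))*(-17) = (10 + (-7 + (1/3)*2 + 2/sqrt(4 + 2**2)))*(-17) = (10 + (-7 + 2/3 + 2/sqrt(4 + 4)))*(-17) = (10 + (-7 + 2/3 + 2/sqrt(8)))*(-17) = (10 + (-7 + 2/3 + 2*(sqrt(2)/4)))*(-17) = (10 + (-7 + 2/3 + sqrt(2)/2))*(-17) = (10 + (-19/3 + sqrt(2)/2))*(-17) = (11/3 + sqrt(2)/2)*(-17) = -187/3 - 17*sqrt(2)/2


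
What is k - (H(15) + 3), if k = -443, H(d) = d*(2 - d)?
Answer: -251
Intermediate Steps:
k - (H(15) + 3) = -443 - (15*(2 - 1*15) + 3) = -443 - (15*(2 - 15) + 3) = -443 - (15*(-13) + 3) = -443 - (-195 + 3) = -443 - 1*(-192) = -443 + 192 = -251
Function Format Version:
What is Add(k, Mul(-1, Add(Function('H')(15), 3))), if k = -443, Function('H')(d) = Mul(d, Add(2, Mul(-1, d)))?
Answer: -251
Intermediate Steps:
Add(k, Mul(-1, Add(Function('H')(15), 3))) = Add(-443, Mul(-1, Add(Mul(15, Add(2, Mul(-1, 15))), 3))) = Add(-443, Mul(-1, Add(Mul(15, Add(2, -15)), 3))) = Add(-443, Mul(-1, Add(Mul(15, -13), 3))) = Add(-443, Mul(-1, Add(-195, 3))) = Add(-443, Mul(-1, -192)) = Add(-443, 192) = -251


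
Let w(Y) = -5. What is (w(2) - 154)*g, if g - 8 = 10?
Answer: -2862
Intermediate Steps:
g = 18 (g = 8 + 10 = 18)
(w(2) - 154)*g = (-5 - 154)*18 = -159*18 = -2862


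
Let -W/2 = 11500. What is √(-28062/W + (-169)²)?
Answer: √37773536065/1150 ≈ 169.00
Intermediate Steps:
W = -23000 (W = -2*11500 = -23000)
√(-28062/W + (-169)²) = √(-28062/(-23000) + (-169)²) = √(-28062*(-1/23000) + 28561) = √(14031/11500 + 28561) = √(328465531/11500) = √37773536065/1150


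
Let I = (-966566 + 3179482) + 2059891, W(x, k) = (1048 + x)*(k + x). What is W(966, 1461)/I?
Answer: 30742/26873 ≈ 1.1440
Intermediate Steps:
I = 4272807 (I = 2212916 + 2059891 = 4272807)
W(966, 1461)/I = (966² + 1048*1461 + 1048*966 + 1461*966)/4272807 = (933156 + 1531128 + 1012368 + 1411326)*(1/4272807) = 4887978*(1/4272807) = 30742/26873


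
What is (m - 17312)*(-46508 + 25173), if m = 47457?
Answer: -643143575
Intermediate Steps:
(m - 17312)*(-46508 + 25173) = (47457 - 17312)*(-46508 + 25173) = 30145*(-21335) = -643143575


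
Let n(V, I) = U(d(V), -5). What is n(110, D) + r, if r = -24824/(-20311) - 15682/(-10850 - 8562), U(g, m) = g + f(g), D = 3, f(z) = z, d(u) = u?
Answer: 43770684815/197138566 ≈ 222.03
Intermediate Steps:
U(g, m) = 2*g (U(g, m) = g + g = 2*g)
n(V, I) = 2*V
r = 400200295/197138566 (r = -24824*(-1/20311) - 15682/(-19412) = 24824/20311 - 15682*(-1/19412) = 24824/20311 + 7841/9706 = 400200295/197138566 ≈ 2.0300)
n(110, D) + r = 2*110 + 400200295/197138566 = 220 + 400200295/197138566 = 43770684815/197138566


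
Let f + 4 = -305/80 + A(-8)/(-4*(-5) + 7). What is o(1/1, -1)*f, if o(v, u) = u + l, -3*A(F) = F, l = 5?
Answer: -9997/324 ≈ -30.855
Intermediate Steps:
A(F) = -F/3
o(v, u) = 5 + u (o(v, u) = u + 5 = 5 + u)
f = -9997/1296 (f = -4 + (-305/80 + (-1/3*(-8))/(-4*(-5) + 7)) = -4 + (-305*1/80 + 8/(3*(20 + 7))) = -4 + (-61/16 + (8/3)/27) = -4 + (-61/16 + (8/3)*(1/27)) = -4 + (-61/16 + 8/81) = -4 - 4813/1296 = -9997/1296 ≈ -7.7137)
o(1/1, -1)*f = (5 - 1)*(-9997/1296) = 4*(-9997/1296) = -9997/324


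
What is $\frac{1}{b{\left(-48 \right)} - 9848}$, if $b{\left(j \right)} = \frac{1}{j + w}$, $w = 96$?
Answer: $- \frac{48}{472703} \approx -0.00010154$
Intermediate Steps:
$b{\left(j \right)} = \frac{1}{96 + j}$ ($b{\left(j \right)} = \frac{1}{j + 96} = \frac{1}{96 + j}$)
$\frac{1}{b{\left(-48 \right)} - 9848} = \frac{1}{\frac{1}{96 - 48} - 9848} = \frac{1}{\frac{1}{48} - 9848} = \frac{1}{- \frac{472703}{48}} = - \frac{48}{472703}$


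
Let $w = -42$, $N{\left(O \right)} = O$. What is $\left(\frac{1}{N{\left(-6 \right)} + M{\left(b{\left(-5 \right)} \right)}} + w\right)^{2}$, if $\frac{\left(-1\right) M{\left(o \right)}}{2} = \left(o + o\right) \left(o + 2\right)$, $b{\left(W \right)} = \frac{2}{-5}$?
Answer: $\frac{13227769}{7396} \approx 1788.5$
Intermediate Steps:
$b{\left(W \right)} = - \frac{2}{5}$ ($b{\left(W \right)} = 2 \left(- \frac{1}{5}\right) = - \frac{2}{5}$)
$M{\left(o \right)} = - 4 o \left(2 + o\right)$ ($M{\left(o \right)} = - 2 \left(o + o\right) \left(o + 2\right) = - 2 \cdot 2 o \left(2 + o\right) = - 4 o \left(2 + o\right)$)
$\left(\frac{1}{N{\left(-6 \right)} + M{\left(b{\left(-5 \right)} \right)}} + w\right)^{2} = \left(\frac{1}{-6 - - \frac{8 \left(2 - \frac{2}{5}\right)}{5}} - 42\right)^{2} = \left(\frac{1}{-6 - \left(- \frac{8}{5}\right) \frac{8}{5}} - 42\right)^{2} = \left(\frac{1}{-6 + \frac{64}{25}} - 42\right)^{2} = \left(\frac{1}{- \frac{86}{25}} - 42\right)^{2} = \left(- \frac{25}{86} - 42\right)^{2} = \left(- \frac{3637}{86}\right)^{2} = \frac{13227769}{7396}$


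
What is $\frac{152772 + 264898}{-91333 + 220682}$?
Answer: $\frac{37970}{11759} \approx 3.229$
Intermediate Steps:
$\frac{152772 + 264898}{-91333 + 220682} = \frac{417670}{129349} = 417670 \cdot \frac{1}{129349} = \frac{37970}{11759}$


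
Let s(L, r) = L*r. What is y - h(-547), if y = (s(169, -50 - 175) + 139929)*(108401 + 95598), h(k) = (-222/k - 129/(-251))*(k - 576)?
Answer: 2854173302256567/137297 ≈ 2.0788e+10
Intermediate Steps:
h(k) = (-576 + k)*(129/251 - 222/k) (h(k) = (-222/k - 129*(-1/251))*(-576 + k) = (-222/k + 129/251)*(-576 + k) = (129/251 - 222/k)*(-576 + k) = (-576 + k)*(129/251 - 222/k))
y = 20788314096 (y = (169*(-50 - 175) + 139929)*(108401 + 95598) = (169*(-225) + 139929)*203999 = (-38025 + 139929)*203999 = 101904*203999 = 20788314096)
y - h(-547) = 20788314096 - (-130026/251 + 127872/(-547) + (129/251)*(-547)) = 20788314096 - (-130026/251 + 127872*(-1/547) - 70563/251) = 20788314096 - (-130026/251 - 127872/547 - 70563/251) = 20788314096 - 1*(-141818055/137297) = 20788314096 + 141818055/137297 = 2854173302256567/137297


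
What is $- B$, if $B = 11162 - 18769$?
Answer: $7607$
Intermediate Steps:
$B = -7607$ ($B = 11162 - 18769 = -7607$)
$- B = \left(-1\right) \left(-7607\right) = 7607$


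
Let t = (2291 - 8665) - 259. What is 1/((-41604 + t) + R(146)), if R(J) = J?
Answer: -1/48091 ≈ -2.0794e-5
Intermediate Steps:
t = -6633 (t = -6374 - 259 = -6633)
1/((-41604 + t) + R(146)) = 1/((-41604 - 6633) + 146) = 1/(-48237 + 146) = 1/(-48091) = -1/48091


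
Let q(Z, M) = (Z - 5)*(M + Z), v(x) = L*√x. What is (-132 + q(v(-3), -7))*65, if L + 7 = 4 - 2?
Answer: -11180 + 3900*I*√3 ≈ -11180.0 + 6755.0*I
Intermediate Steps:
L = -5 (L = -7 + (4 - 2) = -7 + 2 = -5)
v(x) = -5*√x
q(Z, M) = (-5 + Z)*(M + Z)
(-132 + q(v(-3), -7))*65 = (-132 + ((-5*I*√3)² - 5*(-7) - (-25)*√(-3) - (-35)*√(-3)))*65 = (-132 + ((-5*I*√3)² + 35 - (-25)*I*√3 - (-35)*I*√3))*65 = (-132 + (-75 + 35 + 25*I*√3 + 35*I*√3))*65 = (-132 + (-40 + 60*I*√3))*65 = (-172 + 60*I*√3)*65 = -11180 + 3900*I*√3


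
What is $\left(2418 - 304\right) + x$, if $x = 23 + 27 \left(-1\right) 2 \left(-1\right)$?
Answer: $2191$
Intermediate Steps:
$x = 77$ ($x = 23 + 27 \left(\left(-2\right) \left(-1\right)\right) = 23 + 27 \cdot 2 = 23 + 54 = 77$)
$\left(2418 - 304\right) + x = \left(2418 - 304\right) + 77 = 2114 + 77 = 2191$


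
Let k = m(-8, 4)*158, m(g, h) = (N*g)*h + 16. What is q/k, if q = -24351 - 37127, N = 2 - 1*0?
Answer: 30739/3792 ≈ 8.1063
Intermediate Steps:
N = 2 (N = 2 + 0 = 2)
m(g, h) = 16 + 2*g*h (m(g, h) = (2*g)*h + 16 = 2*g*h + 16 = 16 + 2*g*h)
q = -61478
k = -7584 (k = (16 + 2*(-8)*4)*158 = (16 - 64)*158 = -48*158 = -7584)
q/k = -61478/(-7584) = -61478*(-1/7584) = 30739/3792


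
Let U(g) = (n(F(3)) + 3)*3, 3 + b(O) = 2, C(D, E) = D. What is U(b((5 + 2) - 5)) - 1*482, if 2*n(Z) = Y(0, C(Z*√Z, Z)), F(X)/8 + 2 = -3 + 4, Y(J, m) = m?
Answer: -473 - 24*I*√2 ≈ -473.0 - 33.941*I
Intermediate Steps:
F(X) = -8 (F(X) = -16 + 8*(-3 + 4) = -16 + 8*1 = -16 + 8 = -8)
b(O) = -1 (b(O) = -3 + 2 = -1)
n(Z) = Z^(3/2)/2 (n(Z) = (Z*√Z)/2 = Z^(3/2)/2)
U(g) = 9 - 24*I*√2 (U(g) = ((-8)^(3/2)/2 + 3)*3 = ((-16*I*√2)/2 + 3)*3 = (-8*I*√2 + 3)*3 = (3 - 8*I*√2)*3 = 9 - 24*I*√2)
U(b((5 + 2) - 5)) - 1*482 = (9 - 24*I*√2) - 1*482 = (9 - 24*I*√2) - 482 = -473 - 24*I*√2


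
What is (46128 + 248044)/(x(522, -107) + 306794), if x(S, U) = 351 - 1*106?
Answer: 294172/307039 ≈ 0.95809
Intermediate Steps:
x(S, U) = 245 (x(S, U) = 351 - 106 = 245)
(46128 + 248044)/(x(522, -107) + 306794) = (46128 + 248044)/(245 + 306794) = 294172/307039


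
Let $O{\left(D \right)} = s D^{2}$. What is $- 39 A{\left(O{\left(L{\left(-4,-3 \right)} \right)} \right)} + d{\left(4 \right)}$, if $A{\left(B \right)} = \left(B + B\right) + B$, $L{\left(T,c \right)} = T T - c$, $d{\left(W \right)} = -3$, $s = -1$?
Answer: $42234$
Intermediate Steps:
$L{\left(T,c \right)} = T^{2} - c$
$O{\left(D \right)} = - D^{2}$
$A{\left(B \right)} = 3 B$ ($A{\left(B \right)} = 2 B + B = 3 B$)
$- 39 A{\left(O{\left(L{\left(-4,-3 \right)} \right)} \right)} + d{\left(4 \right)} = - 39 \cdot 3 \left(- \left(\left(-4\right)^{2} - -3\right)^{2}\right) - 3 = - 39 \cdot 3 \left(- \left(16 + 3\right)^{2}\right) - 3 = - 39 \cdot 3 \left(- 19^{2}\right) - 3 = - 39 \cdot 3 \left(\left(-1\right) 361\right) - 3 = - 39 \cdot 3 \left(-361\right) - 3 = \left(-39\right) \left(-1083\right) - 3 = 42237 - 3 = 42234$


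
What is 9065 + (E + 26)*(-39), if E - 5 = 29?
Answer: 6725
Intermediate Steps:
E = 34 (E = 5 + 29 = 34)
9065 + (E + 26)*(-39) = 9065 + (34 + 26)*(-39) = 9065 + 60*(-39) = 9065 - 2340 = 6725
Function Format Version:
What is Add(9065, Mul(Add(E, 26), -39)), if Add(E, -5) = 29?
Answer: 6725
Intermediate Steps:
E = 34 (E = Add(5, 29) = 34)
Add(9065, Mul(Add(E, 26), -39)) = Add(9065, Mul(Add(34, 26), -39)) = Add(9065, Mul(60, -39)) = Add(9065, -2340) = 6725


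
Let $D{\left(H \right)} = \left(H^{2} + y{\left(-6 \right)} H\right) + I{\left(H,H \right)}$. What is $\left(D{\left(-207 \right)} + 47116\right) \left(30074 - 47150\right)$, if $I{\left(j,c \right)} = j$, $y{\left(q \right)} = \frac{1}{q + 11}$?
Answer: $- \frac{7660003308}{5} \approx -1.532 \cdot 10^{9}$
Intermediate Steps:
$y{\left(q \right)} = \frac{1}{11 + q}$
$D{\left(H \right)} = H^{2} + \frac{6 H}{5}$ ($D{\left(H \right)} = \left(H^{2} + \frac{H}{11 - 6}\right) + H = \left(H^{2} + \frac{H}{5}\right) + H = H^{2} + \frac{6 H}{5}$)
$\left(D{\left(-207 \right)} + 47116\right) \left(30074 - 47150\right) = \left(\frac{1}{5} \left(-207\right) \left(6 + 5 \left(-207\right)\right) + 47116\right) \left(30074 - 47150\right) = \left(\frac{1}{5} \left(-207\right) \left(6 - 1035\right) + 47116\right) \left(-17076\right) = \left(\frac{1}{5} \left(-207\right) \left(-1029\right) + 47116\right) \left(-17076\right) = \left(\frac{213003}{5} + 47116\right) \left(-17076\right) = \frac{448583}{5} \left(-17076\right) = - \frac{7660003308}{5}$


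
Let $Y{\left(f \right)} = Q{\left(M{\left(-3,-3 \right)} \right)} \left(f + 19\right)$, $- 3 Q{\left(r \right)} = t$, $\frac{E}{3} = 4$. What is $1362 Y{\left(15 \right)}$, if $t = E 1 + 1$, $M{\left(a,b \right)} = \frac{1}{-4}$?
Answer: $-200668$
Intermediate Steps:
$E = 12$ ($E = 3 \cdot 4 = 12$)
$M{\left(a,b \right)} = - \frac{1}{4}$
$t = 13$ ($t = 12 \cdot 1 + 1 = 12 + 1 = 13$)
$Q{\left(r \right)} = - \frac{13}{3}$ ($Q{\left(r \right)} = \left(- \frac{1}{3}\right) 13 = - \frac{13}{3}$)
$Y{\left(f \right)} = - \frac{247}{3} - \frac{13 f}{3}$ ($Y{\left(f \right)} = - \frac{13 \left(f + 19\right)}{3} = - \frac{13 \left(19 + f\right)}{3} = - \frac{247}{3} - \frac{13 f}{3}$)
$1362 Y{\left(15 \right)} = 1362 \left(- \frac{247}{3} - 65\right) = 1362 \left(- \frac{442}{3}\right) = -200668$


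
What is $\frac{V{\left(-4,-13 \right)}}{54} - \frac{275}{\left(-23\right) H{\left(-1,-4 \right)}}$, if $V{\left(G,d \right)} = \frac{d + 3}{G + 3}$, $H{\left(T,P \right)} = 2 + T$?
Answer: $\frac{7540}{621} \approx 12.142$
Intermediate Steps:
$V{\left(G,d \right)} = \frac{3 + d}{3 + G}$
$\frac{V{\left(-4,-13 \right)}}{54} - \frac{275}{\left(-23\right) H{\left(-1,-4 \right)}} = \frac{\frac{1}{3 - 4} \left(3 - 13\right)}{54} - \frac{275}{\left(-23\right) \left(2 - 1\right)} = \frac{1}{-1} \left(-10\right) \frac{1}{54} - \frac{275}{\left(-23\right) 1} = \left(-1\right) \left(-10\right) \frac{1}{54} - \frac{275}{-23} = 10 \cdot \frac{1}{54} - - \frac{275}{23} = \frac{5}{27} + \frac{275}{23} = \frac{7540}{621}$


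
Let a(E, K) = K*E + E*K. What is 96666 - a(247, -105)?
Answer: 148536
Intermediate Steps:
a(E, K) = 2*E*K (a(E, K) = E*K + E*K = 2*E*K)
96666 - a(247, -105) = 96666 - 2*247*(-105) = 96666 - 1*(-51870) = 96666 + 51870 = 148536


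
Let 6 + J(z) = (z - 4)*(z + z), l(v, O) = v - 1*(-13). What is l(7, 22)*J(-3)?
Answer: 720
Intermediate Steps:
l(v, O) = 13 + v (l(v, O) = v + 13 = 13 + v)
J(z) = -6 + 2*z*(-4 + z) (J(z) = -6 + (z - 4)*(z + z) = -6 + (-4 + z)*(2*z) = -6 + 2*z*(-4 + z))
l(7, 22)*J(-3) = (13 + 7)*(-6 - 8*(-3) + 2*(-3)²) = 20*(-6 + 24 + 2*9) = 20*(-6 + 24 + 18) = 20*36 = 720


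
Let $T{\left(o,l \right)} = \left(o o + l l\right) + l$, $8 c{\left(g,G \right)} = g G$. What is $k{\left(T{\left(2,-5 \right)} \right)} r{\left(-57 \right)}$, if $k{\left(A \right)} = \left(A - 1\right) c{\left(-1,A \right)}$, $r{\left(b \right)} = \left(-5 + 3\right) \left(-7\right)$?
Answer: $-966$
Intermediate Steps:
$c{\left(g,G \right)} = \frac{G g}{8}$ ($c{\left(g,G \right)} = \frac{g G}{8} = \frac{G g}{8}$)
$T{\left(o,l \right)} = l + l^{2} + o^{2}$ ($T{\left(o,l \right)} = \left(o^{2} + l^{2}\right) + l = \left(l^{2} + o^{2}\right) + l = l + l^{2} + o^{2}$)
$r{\left(b \right)} = 14$ ($r{\left(b \right)} = \left(-2\right) \left(-7\right) = 14$)
$k{\left(A \right)} = - \frac{A \left(-1 + A\right)}{8}$ ($k{\left(A \right)} = \left(A - 1\right) \frac{1}{8} A \left(-1\right) = \left(A - 1\right) \left(- \frac{A}{8}\right) = \left(-1 + A\right) \left(- \frac{A}{8}\right) = - \frac{A \left(-1 + A\right)}{8}$)
$k{\left(T{\left(2,-5 \right)} \right)} r{\left(-57 \right)} = \frac{\left(-5 + \left(-5\right)^{2} + 2^{2}\right) \left(1 - \left(-5 + \left(-5\right)^{2} + 2^{2}\right)\right)}{8} \cdot 14 = \frac{\left(-5 + 25 + 4\right) \left(1 - \left(-5 + 25 + 4\right)\right)}{8} \cdot 14 = \frac{1}{8} \cdot 24 \left(1 - 24\right) 14 = \frac{1}{8} \cdot 24 \left(-23\right) 14 = \left(-69\right) 14 = -966$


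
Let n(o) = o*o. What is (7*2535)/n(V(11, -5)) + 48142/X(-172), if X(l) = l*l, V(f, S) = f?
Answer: 265396631/1789832 ≈ 148.28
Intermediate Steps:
n(o) = o²
X(l) = l²
(7*2535)/n(V(11, -5)) + 48142/X(-172) = (7*2535)/(11²) + 48142/((-172)²) = 17745/121 + 48142/29584 = 17745*(1/121) + 48142*(1/29584) = 17745/121 + 24071/14792 = 265396631/1789832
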